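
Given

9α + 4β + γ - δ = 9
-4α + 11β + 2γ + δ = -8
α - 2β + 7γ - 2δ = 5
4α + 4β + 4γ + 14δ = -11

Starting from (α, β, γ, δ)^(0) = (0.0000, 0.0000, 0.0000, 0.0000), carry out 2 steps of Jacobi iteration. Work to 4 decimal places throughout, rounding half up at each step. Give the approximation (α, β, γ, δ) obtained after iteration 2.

(1.1566, -0.4221, 0.1391, -1.0677)

Iteration 1:
  α = (9 - (4)·0.0000 - (1)·0.0000 - (-1)·0.0000) / (9) = 1.0000
  β = (-8 - (-4)·0.0000 - (2)·0.0000 - (1)·0.0000) / (11) = -0.7273
  γ = (5 - (1)·0.0000 - (-2)·0.0000 - (-2)·0.0000) / (7) = 0.7143
  δ = (-11 - (4)·0.0000 - (4)·0.0000 - (4)·0.0000) / (14) = -0.7857
Iteration 2:
  α = (9 - (4)·-0.7273 - (1)·0.7143 - (-1)·-0.7857) / (9) = 1.1566
  β = (-8 - (-4)·1.0000 - (2)·0.7143 - (1)·-0.7857) / (11) = -0.4221
  γ = (5 - (1)·1.0000 - (-2)·-0.7273 - (-2)·-0.7857) / (7) = 0.1391
  δ = (-11 - (4)·1.0000 - (4)·-0.7273 - (4)·0.7143) / (14) = -1.0677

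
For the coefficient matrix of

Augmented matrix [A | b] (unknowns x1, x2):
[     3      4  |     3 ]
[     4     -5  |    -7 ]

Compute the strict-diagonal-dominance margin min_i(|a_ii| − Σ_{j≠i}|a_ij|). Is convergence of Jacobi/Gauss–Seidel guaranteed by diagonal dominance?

-1

row 1: |3| − (4) = -1
row 2: |-5| − (4) = 1
minimum over rows = -1 → not strictly diagonally dominant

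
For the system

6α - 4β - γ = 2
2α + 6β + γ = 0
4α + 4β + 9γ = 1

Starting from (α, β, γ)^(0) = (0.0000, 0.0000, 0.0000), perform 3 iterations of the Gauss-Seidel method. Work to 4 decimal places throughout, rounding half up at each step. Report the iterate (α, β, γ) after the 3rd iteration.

(0.2796, -0.0990, 0.0308)

Iteration 1:
  α = (2 - (-4)·0.0000 - (-1)·0.0000) / (6) = 0.3333
  β = (0 - (2)·0.3333 - (1)·0.0000) / (6) = -0.1111
  γ = (1 - (4)·0.3333 - (4)·-0.1111) / (9) = 0.0124
Iteration 2:
  α = (2 - (-4)·-0.1111 - (-1)·0.0124) / (6) = 0.2613
  β = (0 - (2)·0.2613 - (1)·0.0124) / (6) = -0.0892
  γ = (1 - (4)·0.2613 - (4)·-0.0892) / (9) = 0.0346
Iteration 3:
  α = (2 - (-4)·-0.0892 - (-1)·0.0346) / (6) = 0.2796
  β = (0 - (2)·0.2796 - (1)·0.0346) / (6) = -0.0990
  γ = (1 - (4)·0.2796 - (4)·-0.0990) / (9) = 0.0308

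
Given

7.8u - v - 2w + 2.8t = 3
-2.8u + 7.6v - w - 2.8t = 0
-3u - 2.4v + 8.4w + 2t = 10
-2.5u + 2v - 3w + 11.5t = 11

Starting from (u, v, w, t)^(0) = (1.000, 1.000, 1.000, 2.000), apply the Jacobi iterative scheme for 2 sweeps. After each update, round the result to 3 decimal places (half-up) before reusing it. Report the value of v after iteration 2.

Iteration 1:
  u = (3 - (-1)·1.000 - (-2)·1.000 - (2.8)·2.000) / (7.8) = 0.051
  v = (0 - (-2.8)·1.000 - (-1)·1.000 - (-2.8)·2.000) / (7.6) = 1.237
  w = (10 - (-3)·1.000 - (-2.4)·1.000 - (2)·2.000) / (8.4) = 1.357
  t = (11 - (-2.5)·1.000 - (2)·1.000 - (-3)·1.000) / (11.5) = 1.261
Iteration 2:
  u = (3 - (-1)·1.237 - (-2)·1.357 - (2.8)·1.261) / (7.8) = 0.438
  v = (0 - (-2.8)·0.051 - (-1)·1.357 - (-2.8)·1.261) / (7.6) = 0.662
  w = (10 - (-3)·0.051 - (-2.4)·1.237 - (2)·1.261) / (8.4) = 1.262
  t = (11 - (-2.5)·0.051 - (2)·1.237 - (-3)·1.357) / (11.5) = 1.106

0.662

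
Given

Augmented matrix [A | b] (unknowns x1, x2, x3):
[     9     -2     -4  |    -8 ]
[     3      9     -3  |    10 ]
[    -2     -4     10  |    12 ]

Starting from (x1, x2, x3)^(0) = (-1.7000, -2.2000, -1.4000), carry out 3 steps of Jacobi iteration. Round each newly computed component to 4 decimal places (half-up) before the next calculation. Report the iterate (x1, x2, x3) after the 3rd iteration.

(0.0755, 1.7488, 1.7827)

Iteration 1:
  x1 = (-8 - (-2)·-2.2000 - (-4)·-1.4000) / (9) = -2.0000
  x2 = (10 - (3)·-1.7000 - (-3)·-1.4000) / (9) = 1.2111
  x3 = (12 - (-2)·-1.7000 - (-4)·-2.2000) / (10) = -0.0200
Iteration 2:
  x1 = (-8 - (-2)·1.2111 - (-4)·-0.0200) / (9) = -0.6286
  x2 = (10 - (3)·-2.0000 - (-3)·-0.0200) / (9) = 1.7711
  x3 = (12 - (-2)·-2.0000 - (-4)·1.2111) / (10) = 1.2844
Iteration 3:
  x1 = (-8 - (-2)·1.7711 - (-4)·1.2844) / (9) = 0.0755
  x2 = (10 - (3)·-0.6286 - (-3)·1.2844) / (9) = 1.7488
  x3 = (12 - (-2)·-0.6286 - (-4)·1.7711) / (10) = 1.7827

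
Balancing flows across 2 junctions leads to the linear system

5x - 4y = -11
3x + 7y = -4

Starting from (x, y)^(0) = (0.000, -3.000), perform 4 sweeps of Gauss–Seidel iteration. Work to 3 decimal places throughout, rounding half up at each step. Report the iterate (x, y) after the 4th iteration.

Iteration 1:
  x = (-11 - (-4)·-3.000) / (5) = -4.600
  y = (-4 - (3)·-4.600) / (7) = 1.400
Iteration 2:
  x = (-11 - (-4)·1.400) / (5) = -1.080
  y = (-4 - (3)·-1.080) / (7) = -0.109
Iteration 3:
  x = (-11 - (-4)·-0.109) / (5) = -2.287
  y = (-4 - (3)·-2.287) / (7) = 0.409
Iteration 4:
  x = (-11 - (-4)·0.409) / (5) = -1.873
  y = (-4 - (3)·-1.873) / (7) = 0.231

(-1.873, 0.231)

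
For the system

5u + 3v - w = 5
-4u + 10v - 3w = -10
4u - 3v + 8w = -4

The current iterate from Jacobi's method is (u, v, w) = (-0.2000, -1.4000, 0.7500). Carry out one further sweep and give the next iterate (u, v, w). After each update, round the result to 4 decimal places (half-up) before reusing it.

One sweep:
  u = (5 - (3)·-1.4000 - (-1)·0.7500) / (5) = 1.9900
  v = (-10 - (-4)·-0.2000 - (-3)·0.7500) / (10) = -0.8550
  w = (-4 - (4)·-0.2000 - (-3)·-1.4000) / (8) = -0.9250

(1.9900, -0.8550, -0.9250)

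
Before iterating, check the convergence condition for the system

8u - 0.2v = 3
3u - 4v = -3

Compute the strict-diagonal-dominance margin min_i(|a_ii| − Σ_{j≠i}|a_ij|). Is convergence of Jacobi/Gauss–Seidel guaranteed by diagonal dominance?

row 1: |8| − (0.2) = 7.8
row 2: |-4| − (3) = 1
minimum over rows = 1 → strictly diagonally dominant (convergence guaranteed)

1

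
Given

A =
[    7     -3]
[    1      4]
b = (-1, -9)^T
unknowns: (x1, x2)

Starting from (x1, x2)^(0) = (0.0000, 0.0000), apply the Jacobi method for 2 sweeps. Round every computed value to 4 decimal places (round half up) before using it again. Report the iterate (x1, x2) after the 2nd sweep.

(-1.1071, -2.2143)

Iteration 1:
  x1 = (-1 - (-3)·0.0000) / (7) = -0.1429
  x2 = (-9 - (1)·0.0000) / (4) = -2.2500
Iteration 2:
  x1 = (-1 - (-3)·-2.2500) / (7) = -1.1071
  x2 = (-9 - (1)·-0.1429) / (4) = -2.2143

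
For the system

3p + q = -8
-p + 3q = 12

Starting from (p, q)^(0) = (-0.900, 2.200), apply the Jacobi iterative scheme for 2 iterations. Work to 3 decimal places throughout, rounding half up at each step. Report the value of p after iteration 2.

-3.900

Iteration 1:
  p = (-8 - (1)·2.200) / (3) = -3.400
  q = (12 - (-1)·-0.900) / (3) = 3.700
Iteration 2:
  p = (-8 - (1)·3.700) / (3) = -3.900
  q = (12 - (-1)·-3.400) / (3) = 2.867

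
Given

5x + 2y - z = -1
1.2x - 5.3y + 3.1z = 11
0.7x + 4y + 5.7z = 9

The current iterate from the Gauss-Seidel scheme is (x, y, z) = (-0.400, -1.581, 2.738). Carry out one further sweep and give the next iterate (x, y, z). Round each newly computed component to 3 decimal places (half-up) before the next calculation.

(0.980, -0.252, 1.635)

One sweep:
  x = (-1 - (2)·-1.581 - (-1)·2.738) / (5) = 0.980
  y = (11 - (1.2)·0.980 - (3.1)·2.738) / (-5.3) = -0.252
  z = (9 - (0.7)·0.980 - (4)·-0.252) / (5.7) = 1.635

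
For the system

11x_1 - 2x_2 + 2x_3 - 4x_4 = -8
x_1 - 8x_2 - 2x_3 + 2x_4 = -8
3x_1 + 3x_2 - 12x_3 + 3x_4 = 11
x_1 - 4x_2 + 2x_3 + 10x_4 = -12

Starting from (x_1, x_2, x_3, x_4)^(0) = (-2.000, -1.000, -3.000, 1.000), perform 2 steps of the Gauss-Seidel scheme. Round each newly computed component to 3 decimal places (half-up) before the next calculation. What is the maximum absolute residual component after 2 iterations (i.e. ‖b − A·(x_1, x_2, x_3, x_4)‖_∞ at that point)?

Iteration 1:
  x_1 = (-8 - (-2)·-1.000 - (2)·-3.000 - (-4)·1.000) / (11) = 0.000
  x_2 = (-8 - (1)·0.000 - (-2)·-3.000 - (2)·1.000) / (-8) = 2.000
  x_3 = (11 - (3)·0.000 - (3)·2.000 - (3)·1.000) / (-12) = -0.167
  x_4 = (-12 - (1)·0.000 - (-4)·2.000 - (2)·-0.167) / (10) = -0.367
Iteration 2:
  x_1 = (-8 - (-2)·2.000 - (2)·-0.167 - (-4)·-0.367) / (11) = -0.467
  x_2 = (-8 - (1)·-0.467 - (-2)·-0.167 - (2)·-0.367) / (-8) = 0.892
  x_3 = (11 - (3)·-0.467 - (3)·0.892 - (3)·-0.367) / (-12) = -0.902
  x_4 = (-12 - (1)·-0.467 - (-4)·0.892 - (2)·-0.902) / (10) = -0.616
Residual b − A·x = (-1.739, -0.969, 0.749, -0.001); ∞-norm = 1.739

1.739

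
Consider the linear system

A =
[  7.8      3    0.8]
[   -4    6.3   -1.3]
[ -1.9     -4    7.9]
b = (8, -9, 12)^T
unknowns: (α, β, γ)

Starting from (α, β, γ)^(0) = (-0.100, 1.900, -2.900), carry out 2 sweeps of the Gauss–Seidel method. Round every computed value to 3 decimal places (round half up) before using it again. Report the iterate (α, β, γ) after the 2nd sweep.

(1.576, -0.258, 1.767)

Iteration 1:
  α = (8 - (3)·1.900 - (0.8)·-2.900) / (7.8) = 0.592
  β = (-9 - (-4)·0.592 - (-1.3)·-2.900) / (6.3) = -1.651
  γ = (12 - (-1.9)·0.592 - (-4)·-1.651) / (7.9) = 0.825
Iteration 2:
  α = (8 - (3)·-1.651 - (0.8)·0.825) / (7.8) = 1.576
  β = (-9 - (-4)·1.576 - (-1.3)·0.825) / (6.3) = -0.258
  γ = (12 - (-1.9)·1.576 - (-4)·-0.258) / (7.9) = 1.767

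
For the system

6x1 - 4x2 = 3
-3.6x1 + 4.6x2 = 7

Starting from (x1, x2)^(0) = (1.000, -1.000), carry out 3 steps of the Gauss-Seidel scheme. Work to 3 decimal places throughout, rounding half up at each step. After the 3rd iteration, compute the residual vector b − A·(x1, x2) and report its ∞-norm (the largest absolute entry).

Iteration 1:
  x1 = (3 - (-4)·-1.000) / (6) = -0.167
  x2 = (7 - (-3.6)·-0.167) / (4.6) = 1.391
Iteration 2:
  x1 = (3 - (-4)·1.391) / (6) = 1.427
  x2 = (7 - (-3.6)·1.427) / (4.6) = 2.639
Iteration 3:
  x1 = (3 - (-4)·2.639) / (6) = 2.259
  x2 = (7 - (-3.6)·2.259) / (4.6) = 3.290
Residual b − A·x = (2.606, -0.002); ∞-norm = 2.606

2.606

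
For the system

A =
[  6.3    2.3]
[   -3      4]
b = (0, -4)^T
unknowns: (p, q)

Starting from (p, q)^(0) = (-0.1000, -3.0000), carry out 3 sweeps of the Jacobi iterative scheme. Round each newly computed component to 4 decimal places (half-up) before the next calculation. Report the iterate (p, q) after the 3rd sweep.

(0.0652, -0.7056)

Iteration 1:
  p = (0 - (2.3)·-3.0000) / (6.3) = 1.0952
  q = (-4 - (-3)·-0.1000) / (4) = -1.0750
Iteration 2:
  p = (0 - (2.3)·-1.0750) / (6.3) = 0.3925
  q = (-4 - (-3)·1.0952) / (4) = -0.1786
Iteration 3:
  p = (0 - (2.3)·-0.1786) / (6.3) = 0.0652
  q = (-4 - (-3)·0.3925) / (4) = -0.7056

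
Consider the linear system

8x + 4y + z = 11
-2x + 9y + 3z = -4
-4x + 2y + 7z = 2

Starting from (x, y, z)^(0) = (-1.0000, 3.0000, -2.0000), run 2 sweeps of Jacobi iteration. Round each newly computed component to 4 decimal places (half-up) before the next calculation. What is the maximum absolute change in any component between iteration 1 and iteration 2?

1.5000

Iteration 1:
  x = (11 - (4)·3.0000 - (1)·-2.0000) / (8) = 0.1250
  y = (-4 - (-2)·-1.0000 - (3)·-2.0000) / (9) = 0.0000
  z = (2 - (-4)·-1.0000 - (2)·3.0000) / (7) = -1.1429
Iteration 2:
  x = (11 - (4)·0.0000 - (1)·-1.1429) / (8) = 1.5179
  y = (-4 - (-2)·0.1250 - (3)·-1.1429) / (9) = -0.0357
  z = (2 - (-4)·0.1250 - (2)·0.0000) / (7) = 0.3571
Change: (1.3929, -0.0357, 1.5000) → max |·| = 1.5000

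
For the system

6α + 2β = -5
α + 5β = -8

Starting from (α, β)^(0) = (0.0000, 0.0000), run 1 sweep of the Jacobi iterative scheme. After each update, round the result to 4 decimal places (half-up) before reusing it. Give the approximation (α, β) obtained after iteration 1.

Iteration 1:
  α = (-5 - (2)·0.0000) / (6) = -0.8333
  β = (-8 - (1)·0.0000) / (5) = -1.6000

(-0.8333, -1.6000)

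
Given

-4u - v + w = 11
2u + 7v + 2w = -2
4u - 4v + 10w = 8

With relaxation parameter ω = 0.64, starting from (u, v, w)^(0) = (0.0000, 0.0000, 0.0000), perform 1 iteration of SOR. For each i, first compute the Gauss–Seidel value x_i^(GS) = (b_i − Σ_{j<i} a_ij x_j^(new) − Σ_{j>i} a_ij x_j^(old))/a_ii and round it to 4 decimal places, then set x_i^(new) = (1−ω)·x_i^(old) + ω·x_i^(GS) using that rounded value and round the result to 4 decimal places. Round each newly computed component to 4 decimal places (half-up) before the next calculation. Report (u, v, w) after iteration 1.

Iteration 1:
  u: GS value = (11 - (-1)·0.0000 - (1)·0.0000) / (-4) = -2.7500;  u ← (1−ω)·0.0000 + ω·-2.7500 = -1.7600
  v: GS value = (-2 - (2)·-1.7600 - (2)·0.0000) / (7) = 0.2171;  v ← (1−ω)·0.0000 + ω·0.2171 = 0.1389
  w: GS value = (8 - (4)·-1.7600 - (-4)·0.1389) / (10) = 1.5596;  w ← (1−ω)·0.0000 + ω·1.5596 = 0.9981

(-1.7600, 0.1389, 0.9981)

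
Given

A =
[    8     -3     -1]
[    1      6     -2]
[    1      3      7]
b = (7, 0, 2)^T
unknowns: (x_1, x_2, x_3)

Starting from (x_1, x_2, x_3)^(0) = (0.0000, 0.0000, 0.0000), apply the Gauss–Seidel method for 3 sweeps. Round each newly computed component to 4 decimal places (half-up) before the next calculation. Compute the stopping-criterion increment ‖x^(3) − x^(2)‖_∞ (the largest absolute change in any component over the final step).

0.0258

Iteration 1:
  x_1 = (7 - (-3)·0.0000 - (-1)·0.0000) / (8) = 0.8750
  x_2 = (0 - (1)·0.8750 - (-2)·0.0000) / (6) = -0.1458
  x_3 = (2 - (1)·0.8750 - (3)·-0.1458) / (7) = 0.2232
Iteration 2:
  x_1 = (7 - (-3)·-0.1458 - (-1)·0.2232) / (8) = 0.8482
  x_2 = (0 - (1)·0.8482 - (-2)·0.2232) / (6) = -0.0670
  x_3 = (2 - (1)·0.8482 - (3)·-0.0670) / (7) = 0.1933
Iteration 3:
  x_1 = (7 - (-3)·-0.0670 - (-1)·0.1933) / (8) = 0.8740
  x_2 = (0 - (1)·0.8740 - (-2)·0.1933) / (6) = -0.0812
  x_3 = (2 - (1)·0.8740 - (3)·-0.0812) / (7) = 0.1957
Change: (0.0258, -0.0142, 0.0024) → max |·| = 0.0258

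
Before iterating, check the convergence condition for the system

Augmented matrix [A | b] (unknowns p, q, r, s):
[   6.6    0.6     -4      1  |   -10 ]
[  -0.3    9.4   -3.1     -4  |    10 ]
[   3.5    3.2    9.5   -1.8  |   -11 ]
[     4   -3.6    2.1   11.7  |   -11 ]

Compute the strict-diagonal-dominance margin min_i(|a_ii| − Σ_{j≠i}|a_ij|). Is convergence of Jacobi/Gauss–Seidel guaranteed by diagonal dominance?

1

row 1: |6.6| − (0.6+4+1) = 1
row 2: |9.4| − (0.3+3.1+4) = 2
row 3: |9.5| − (3.5+3.2+1.8) = 1
row 4: |11.7| − (4+3.6+2.1) = 2
minimum over rows = 1 → strictly diagonally dominant (convergence guaranteed)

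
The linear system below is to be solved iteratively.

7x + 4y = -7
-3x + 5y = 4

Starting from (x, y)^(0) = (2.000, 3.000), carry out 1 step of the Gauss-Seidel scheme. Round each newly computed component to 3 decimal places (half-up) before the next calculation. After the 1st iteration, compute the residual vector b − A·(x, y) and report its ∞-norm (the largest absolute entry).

15.310

Iteration 1:
  x = (-7 - (4)·3.000) / (7) = -2.714
  y = (4 - (-3)·-2.714) / (5) = -0.828
Residual b − A·x = (15.310, -0.002); ∞-norm = 15.310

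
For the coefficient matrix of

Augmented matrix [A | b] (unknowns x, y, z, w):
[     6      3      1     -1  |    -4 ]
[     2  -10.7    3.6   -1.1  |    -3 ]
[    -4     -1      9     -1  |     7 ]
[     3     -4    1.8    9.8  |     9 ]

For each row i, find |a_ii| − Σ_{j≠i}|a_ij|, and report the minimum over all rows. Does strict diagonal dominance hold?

1

row 1: |6| − (3+1+1) = 1
row 2: |-10.7| − (2+3.6+1.1) = 4
row 3: |9| − (4+1+1) = 3
row 4: |9.8| − (3+4+1.8) = 1
minimum over rows = 1 → strictly diagonally dominant (convergence guaranteed)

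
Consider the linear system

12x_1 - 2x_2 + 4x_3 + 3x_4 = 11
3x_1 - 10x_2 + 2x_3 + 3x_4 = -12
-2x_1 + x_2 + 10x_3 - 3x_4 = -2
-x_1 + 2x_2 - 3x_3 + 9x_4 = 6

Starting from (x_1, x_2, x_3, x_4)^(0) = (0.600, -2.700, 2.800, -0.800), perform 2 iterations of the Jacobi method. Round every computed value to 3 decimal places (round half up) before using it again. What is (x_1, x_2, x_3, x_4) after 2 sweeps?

(0.650, 1.790, 0.257, 0.243)

Iteration 1:
  x_1 = (11 - (-2)·-2.700 - (4)·2.800 - (3)·-0.800) / (12) = -0.267
  x_2 = (-12 - (3)·0.600 - (2)·2.800 - (3)·-0.800) / (-10) = 1.700
  x_3 = (-2 - (-2)·0.600 - (1)·-2.700 - (-3)·-0.800) / (10) = -0.050
  x_4 = (6 - (-1)·0.600 - (2)·-2.700 - (-3)·2.800) / (9) = 2.267
Iteration 2:
  x_1 = (11 - (-2)·1.700 - (4)·-0.050 - (3)·2.267) / (12) = 0.650
  x_2 = (-12 - (3)·-0.267 - (2)·-0.050 - (3)·2.267) / (-10) = 1.790
  x_3 = (-2 - (-2)·-0.267 - (1)·1.700 - (-3)·2.267) / (10) = 0.257
  x_4 = (6 - (-1)·-0.267 - (2)·1.700 - (-3)·-0.050) / (9) = 0.243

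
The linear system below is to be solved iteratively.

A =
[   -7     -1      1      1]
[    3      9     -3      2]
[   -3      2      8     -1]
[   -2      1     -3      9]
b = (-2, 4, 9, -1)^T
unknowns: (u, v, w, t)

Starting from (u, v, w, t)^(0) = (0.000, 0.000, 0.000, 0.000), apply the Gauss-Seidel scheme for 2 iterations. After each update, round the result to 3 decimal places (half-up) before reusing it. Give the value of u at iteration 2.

0.442

Iteration 1:
  u = (-2 - (-1)·0.000 - (1)·0.000 - (1)·0.000) / (-7) = 0.286
  v = (4 - (3)·0.286 - (-3)·0.000 - (2)·0.000) / (9) = 0.349
  w = (9 - (-3)·0.286 - (2)·0.349 - (-1)·0.000) / (8) = 1.145
  t = (-1 - (-2)·0.286 - (1)·0.349 - (-3)·1.145) / (9) = 0.295
Iteration 2:
  u = (-2 - (-1)·0.349 - (1)·1.145 - (1)·0.295) / (-7) = 0.442
  v = (4 - (3)·0.442 - (-3)·1.145 - (2)·0.295) / (9) = 0.613
  w = (9 - (-3)·0.442 - (2)·0.613 - (-1)·0.295) / (8) = 1.174
  t = (-1 - (-2)·0.442 - (1)·0.613 - (-3)·1.174) / (9) = 0.310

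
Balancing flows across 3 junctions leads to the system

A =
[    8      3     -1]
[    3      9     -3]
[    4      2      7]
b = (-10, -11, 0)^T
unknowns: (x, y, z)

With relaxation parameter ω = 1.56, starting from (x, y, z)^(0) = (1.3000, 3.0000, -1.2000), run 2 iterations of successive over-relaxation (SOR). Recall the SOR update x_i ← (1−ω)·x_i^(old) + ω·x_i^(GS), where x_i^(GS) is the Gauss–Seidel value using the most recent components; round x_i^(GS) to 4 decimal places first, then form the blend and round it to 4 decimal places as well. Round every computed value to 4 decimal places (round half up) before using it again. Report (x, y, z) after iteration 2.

Iteration 1:
  x: GS value = (-10 - (3)·3.0000 - (-1)·-1.2000) / (8) = -2.5250;  x ← (1−ω)·1.3000 + ω·-2.5250 = -4.6670
  y: GS value = (-11 - (3)·-4.6670 - (-3)·-1.2000) / (9) = -0.0666;  y ← (1−ω)·3.0000 + ω·-0.0666 = -1.7839
  z: GS value = (0 - (4)·-4.6670 - (2)·-1.7839) / (7) = 3.1765;  z ← (1−ω)·-1.2000 + ω·3.1765 = 5.6273
Iteration 2:
  x: GS value = (-10 - (3)·-1.7839 - (-1)·5.6273) / (8) = 0.1224;  x ← (1−ω)·-4.6670 + ω·0.1224 = 2.8045
  y: GS value = (-11 - (3)·2.8045 - (-3)·5.6273) / (9) = -0.2813;  y ← (1−ω)·-1.7839 + ω·-0.2813 = 0.5602
  z: GS value = (0 - (4)·2.8045 - (2)·0.5602) / (7) = -1.7626;  z ← (1−ω)·5.6273 + ω·-1.7626 = -5.9009

(2.8045, 0.5602, -5.9009)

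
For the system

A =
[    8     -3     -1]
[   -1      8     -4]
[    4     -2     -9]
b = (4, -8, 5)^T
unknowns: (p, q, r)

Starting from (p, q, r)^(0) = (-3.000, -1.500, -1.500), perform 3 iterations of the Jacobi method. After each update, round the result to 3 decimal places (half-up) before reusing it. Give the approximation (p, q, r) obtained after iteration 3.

(-0.203, -1.158, -0.372)

Iteration 1:
  p = (4 - (-3)·-1.500 - (-1)·-1.500) / (8) = -0.250
  q = (-8 - (-1)·-3.000 - (-4)·-1.500) / (8) = -2.125
  r = (5 - (4)·-3.000 - (-2)·-1.500) / (-9) = -1.556
Iteration 2:
  p = (4 - (-3)·-2.125 - (-1)·-1.556) / (8) = -0.491
  q = (-8 - (-1)·-0.250 - (-4)·-1.556) / (8) = -1.809
  r = (5 - (4)·-0.250 - (-2)·-2.125) / (-9) = -0.194
Iteration 3:
  p = (4 - (-3)·-1.809 - (-1)·-0.194) / (8) = -0.203
  q = (-8 - (-1)·-0.491 - (-4)·-0.194) / (8) = -1.158
  r = (5 - (4)·-0.491 - (-2)·-1.809) / (-9) = -0.372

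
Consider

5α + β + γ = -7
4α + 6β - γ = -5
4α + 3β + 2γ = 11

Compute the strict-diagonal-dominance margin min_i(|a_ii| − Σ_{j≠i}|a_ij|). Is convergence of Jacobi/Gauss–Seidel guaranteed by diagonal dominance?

-5

row 1: |5| − (1+1) = 3
row 2: |6| − (4+1) = 1
row 3: |2| − (4+3) = -5
minimum over rows = -5 → not strictly diagonally dominant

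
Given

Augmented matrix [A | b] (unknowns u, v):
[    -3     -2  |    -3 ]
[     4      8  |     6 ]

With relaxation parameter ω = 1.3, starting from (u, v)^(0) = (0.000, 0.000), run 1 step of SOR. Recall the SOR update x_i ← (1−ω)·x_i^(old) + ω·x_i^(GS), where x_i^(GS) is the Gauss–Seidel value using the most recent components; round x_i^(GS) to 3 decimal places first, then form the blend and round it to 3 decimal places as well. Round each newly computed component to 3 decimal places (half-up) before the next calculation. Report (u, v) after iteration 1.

(1.300, 0.130)

Iteration 1:
  u: GS value = (-3 - (-2)·0.000) / (-3) = 1.000;  u ← (1−ω)·0.000 + ω·1.000 = 1.300
  v: GS value = (6 - (4)·1.300) / (8) = 0.100;  v ← (1−ω)·0.000 + ω·0.100 = 0.130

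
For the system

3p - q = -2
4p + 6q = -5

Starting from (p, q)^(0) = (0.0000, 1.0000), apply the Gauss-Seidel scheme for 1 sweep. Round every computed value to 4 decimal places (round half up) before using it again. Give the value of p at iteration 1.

Iteration 1:
  p = (-2 - (-1)·1.0000) / (3) = -0.3333
  q = (-5 - (4)·-0.3333) / (6) = -0.6111

-0.3333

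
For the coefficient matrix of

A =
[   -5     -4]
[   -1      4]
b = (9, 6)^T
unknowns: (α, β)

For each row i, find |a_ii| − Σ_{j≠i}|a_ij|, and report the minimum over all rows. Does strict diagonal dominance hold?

1

row 1: |-5| − (4) = 1
row 2: |4| − (1) = 3
minimum over rows = 1 → strictly diagonally dominant (convergence guaranteed)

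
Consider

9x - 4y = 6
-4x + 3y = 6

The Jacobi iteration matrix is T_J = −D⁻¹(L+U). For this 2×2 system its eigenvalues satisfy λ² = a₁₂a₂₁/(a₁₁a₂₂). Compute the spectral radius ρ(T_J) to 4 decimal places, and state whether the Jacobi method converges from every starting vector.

a₁₂a₂₁/(a₁₁a₂₂) = (-4)·(-4) / ((9)·(3)) = 0.592593
ρ = √|0.592593| = √0.592593 = 0.7698
ρ < 1, so Jacobi converges

0.7698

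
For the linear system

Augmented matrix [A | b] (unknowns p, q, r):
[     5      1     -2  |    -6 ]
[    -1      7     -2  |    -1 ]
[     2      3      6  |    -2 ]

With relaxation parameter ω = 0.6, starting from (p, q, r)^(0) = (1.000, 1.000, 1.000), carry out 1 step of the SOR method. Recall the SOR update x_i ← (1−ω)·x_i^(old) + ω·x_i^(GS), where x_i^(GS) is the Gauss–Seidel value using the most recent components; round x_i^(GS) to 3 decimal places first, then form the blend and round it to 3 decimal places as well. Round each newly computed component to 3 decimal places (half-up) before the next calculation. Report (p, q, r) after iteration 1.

Iteration 1:
  p: GS value = (-6 - (1)·1.000 - (-2)·1.000) / (5) = -1.000;  p ← (1−ω)·1.000 + ω·-1.000 = -0.200
  q: GS value = (-1 - (-1)·-0.200 - (-2)·1.000) / (7) = 0.114;  q ← (1−ω)·1.000 + ω·0.114 = 0.468
  r: GS value = (-2 - (2)·-0.200 - (3)·0.468) / (6) = -0.501;  r ← (1−ω)·1.000 + ω·-0.501 = 0.099

(-0.200, 0.468, 0.099)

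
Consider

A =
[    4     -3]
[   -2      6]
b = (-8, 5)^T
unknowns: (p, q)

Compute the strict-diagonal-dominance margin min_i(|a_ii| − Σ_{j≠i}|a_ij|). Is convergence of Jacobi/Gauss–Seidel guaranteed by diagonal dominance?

1

row 1: |4| − (3) = 1
row 2: |6| − (2) = 4
minimum over rows = 1 → strictly diagonally dominant (convergence guaranteed)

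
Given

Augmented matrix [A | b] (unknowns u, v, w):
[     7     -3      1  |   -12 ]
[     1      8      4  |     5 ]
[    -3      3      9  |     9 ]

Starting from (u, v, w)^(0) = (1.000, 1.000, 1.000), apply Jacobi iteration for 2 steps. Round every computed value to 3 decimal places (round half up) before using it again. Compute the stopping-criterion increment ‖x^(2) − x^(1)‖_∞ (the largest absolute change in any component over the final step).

0.476

Iteration 1:
  u = (-12 - (-3)·1.000 - (1)·1.000) / (7) = -1.429
  v = (5 - (1)·1.000 - (4)·1.000) / (8) = 0.000
  w = (9 - (-3)·1.000 - (3)·1.000) / (9) = 1.000
Iteration 2:
  u = (-12 - (-3)·0.000 - (1)·1.000) / (7) = -1.857
  v = (5 - (1)·-1.429 - (4)·1.000) / (8) = 0.304
  w = (9 - (-3)·-1.429 - (3)·0.000) / (9) = 0.524
Change: (-0.428, 0.304, -0.476) → max |·| = 0.476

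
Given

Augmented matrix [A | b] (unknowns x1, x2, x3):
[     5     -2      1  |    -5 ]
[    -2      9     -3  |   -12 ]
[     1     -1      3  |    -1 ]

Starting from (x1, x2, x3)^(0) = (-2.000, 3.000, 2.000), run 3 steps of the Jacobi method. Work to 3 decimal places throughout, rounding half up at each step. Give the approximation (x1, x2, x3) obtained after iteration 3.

(-1.246, -1.926, -0.074)

Iteration 1:
  x1 = (-5 - (-2)·3.000 - (1)·2.000) / (5) = -0.200
  x2 = (-12 - (-2)·-2.000 - (-3)·2.000) / (9) = -1.111
  x3 = (-1 - (1)·-2.000 - (-1)·3.000) / (3) = 1.333
Iteration 2:
  x1 = (-5 - (-2)·-1.111 - (1)·1.333) / (5) = -1.711
  x2 = (-12 - (-2)·-0.200 - (-3)·1.333) / (9) = -0.933
  x3 = (-1 - (1)·-0.200 - (-1)·-1.111) / (3) = -0.637
Iteration 3:
  x1 = (-5 - (-2)·-0.933 - (1)·-0.637) / (5) = -1.246
  x2 = (-12 - (-2)·-1.711 - (-3)·-0.637) / (9) = -1.926
  x3 = (-1 - (1)·-1.711 - (-1)·-0.933) / (3) = -0.074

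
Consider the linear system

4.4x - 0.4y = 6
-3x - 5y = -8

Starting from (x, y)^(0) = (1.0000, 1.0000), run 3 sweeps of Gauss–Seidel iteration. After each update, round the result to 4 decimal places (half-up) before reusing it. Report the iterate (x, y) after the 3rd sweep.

Iteration 1:
  x = (6 - (-0.4)·1.0000) / (4.4) = 1.4545
  y = (-8 - (-3)·1.4545) / (-5) = 0.7273
Iteration 2:
  x = (6 - (-0.4)·0.7273) / (4.4) = 1.4298
  y = (-8 - (-3)·1.4298) / (-5) = 0.7421
Iteration 3:
  x = (6 - (-0.4)·0.7421) / (4.4) = 1.4311
  y = (-8 - (-3)·1.4311) / (-5) = 0.7413

(1.4311, 0.7413)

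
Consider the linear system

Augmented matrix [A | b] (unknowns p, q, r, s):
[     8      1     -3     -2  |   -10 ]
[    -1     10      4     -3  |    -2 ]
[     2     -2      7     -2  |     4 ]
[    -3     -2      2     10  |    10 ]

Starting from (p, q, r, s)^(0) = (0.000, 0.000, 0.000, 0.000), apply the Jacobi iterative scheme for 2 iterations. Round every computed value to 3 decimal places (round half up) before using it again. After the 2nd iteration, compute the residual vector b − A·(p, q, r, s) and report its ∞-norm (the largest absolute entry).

Iteration 1:
  p = (-10 - (1)·0.000 - (-3)·0.000 - (-2)·0.000) / (8) = -1.250
  q = (-2 - (-1)·0.000 - (4)·0.000 - (-3)·0.000) / (10) = -0.200
  r = (4 - (2)·0.000 - (-2)·0.000 - (-2)·0.000) / (7) = 0.571
  s = (10 - (-3)·0.000 - (-2)·0.000 - (2)·0.000) / (10) = 1.000
Iteration 2:
  p = (-10 - (1)·-0.200 - (-3)·0.571 - (-2)·1.000) / (8) = -0.761
  q = (-2 - (-1)·-1.250 - (4)·0.571 - (-3)·1.000) / (10) = -0.253
  r = (4 - (2)·-1.250 - (-2)·-0.200 - (-2)·1.000) / (7) = 1.157
  s = (10 - (-3)·-1.250 - (-2)·-0.200 - (2)·0.571) / (10) = 0.471
Residual b − A·x = (0.754, -3.446, -2.141, 0.187); ∞-norm = 3.446

3.446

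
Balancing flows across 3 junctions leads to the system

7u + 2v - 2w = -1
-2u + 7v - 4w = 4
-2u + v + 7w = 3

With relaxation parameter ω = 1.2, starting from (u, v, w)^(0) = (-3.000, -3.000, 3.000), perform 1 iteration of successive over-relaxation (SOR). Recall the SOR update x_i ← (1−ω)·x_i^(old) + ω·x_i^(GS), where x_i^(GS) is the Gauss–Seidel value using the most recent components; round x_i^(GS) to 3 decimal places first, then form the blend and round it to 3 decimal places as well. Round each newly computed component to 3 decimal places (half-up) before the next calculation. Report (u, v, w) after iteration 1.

(2.485, 4.195, 0.047)

Iteration 1:
  u: GS value = (-1 - (2)·-3.000 - (-2)·3.000) / (7) = 1.571;  u ← (1−ω)·-3.000 + ω·1.571 = 2.485
  v: GS value = (4 - (-2)·2.485 - (-4)·3.000) / (7) = 2.996;  v ← (1−ω)·-3.000 + ω·2.996 = 4.195
  w: GS value = (3 - (-2)·2.485 - (1)·4.195) / (7) = 0.539;  w ← (1−ω)·3.000 + ω·0.539 = 0.047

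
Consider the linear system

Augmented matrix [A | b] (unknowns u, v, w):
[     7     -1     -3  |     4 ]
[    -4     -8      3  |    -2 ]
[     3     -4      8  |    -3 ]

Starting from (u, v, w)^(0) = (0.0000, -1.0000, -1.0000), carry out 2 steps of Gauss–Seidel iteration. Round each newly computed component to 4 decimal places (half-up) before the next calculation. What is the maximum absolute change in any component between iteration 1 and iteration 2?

0.3661

Iteration 1:
  u = (4 - (-1)·-1.0000 - (-3)·-1.0000) / (7) = 0.0000
  v = (-2 - (-4)·0.0000 - (3)·-1.0000) / (-8) = -0.1250
  w = (-3 - (3)·0.0000 - (-4)·-0.1250) / (8) = -0.4375
Iteration 2:
  u = (4 - (-1)·-0.1250 - (-3)·-0.4375) / (7) = 0.3661
  v = (-2 - (-4)·0.3661 - (3)·-0.4375) / (-8) = -0.0971
  w = (-3 - (3)·0.3661 - (-4)·-0.0971) / (8) = -0.5608
Change: (0.3661, 0.0279, -0.1233) → max |·| = 0.3661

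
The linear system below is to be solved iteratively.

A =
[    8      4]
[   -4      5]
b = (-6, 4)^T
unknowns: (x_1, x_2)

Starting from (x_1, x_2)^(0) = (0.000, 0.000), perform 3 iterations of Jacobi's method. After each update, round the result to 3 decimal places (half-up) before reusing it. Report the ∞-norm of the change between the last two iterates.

0.320

Iteration 1:
  x_1 = (-6 - (4)·0.000) / (8) = -0.750
  x_2 = (4 - (-4)·0.000) / (5) = 0.800
Iteration 2:
  x_1 = (-6 - (4)·0.800) / (8) = -1.150
  x_2 = (4 - (-4)·-0.750) / (5) = 0.200
Iteration 3:
  x_1 = (-6 - (4)·0.200) / (8) = -0.850
  x_2 = (4 - (-4)·-1.150) / (5) = -0.120
Change: (0.300, -0.320) → max |·| = 0.320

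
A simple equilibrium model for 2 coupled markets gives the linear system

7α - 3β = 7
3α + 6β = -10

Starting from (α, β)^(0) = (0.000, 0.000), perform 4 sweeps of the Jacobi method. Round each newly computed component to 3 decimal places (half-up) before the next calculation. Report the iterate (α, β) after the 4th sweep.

Iteration 1:
  α = (7 - (-3)·0.000) / (7) = 1.000
  β = (-10 - (3)·0.000) / (6) = -1.667
Iteration 2:
  α = (7 - (-3)·-1.667) / (7) = 0.286
  β = (-10 - (3)·1.000) / (6) = -2.167
Iteration 3:
  α = (7 - (-3)·-2.167) / (7) = 0.071
  β = (-10 - (3)·0.286) / (6) = -1.810
Iteration 4:
  α = (7 - (-3)·-1.810) / (7) = 0.224
  β = (-10 - (3)·0.071) / (6) = -1.702

(0.224, -1.702)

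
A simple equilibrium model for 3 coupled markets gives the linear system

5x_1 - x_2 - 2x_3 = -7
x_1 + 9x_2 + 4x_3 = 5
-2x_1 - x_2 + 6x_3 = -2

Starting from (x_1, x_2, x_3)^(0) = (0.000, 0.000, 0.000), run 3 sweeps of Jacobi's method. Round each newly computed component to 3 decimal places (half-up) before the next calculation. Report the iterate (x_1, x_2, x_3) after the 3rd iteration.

(-1.511, 1.028, -0.664)

Iteration 1:
  x_1 = (-7 - (-1)·0.000 - (-2)·0.000) / (5) = -1.400
  x_2 = (5 - (1)·0.000 - (4)·0.000) / (9) = 0.556
  x_3 = (-2 - (-2)·0.000 - (-1)·0.000) / (6) = -0.333
Iteration 2:
  x_1 = (-7 - (-1)·0.556 - (-2)·-0.333) / (5) = -1.422
  x_2 = (5 - (1)·-1.400 - (4)·-0.333) / (9) = 0.859
  x_3 = (-2 - (-2)·-1.400 - (-1)·0.556) / (6) = -0.707
Iteration 3:
  x_1 = (-7 - (-1)·0.859 - (-2)·-0.707) / (5) = -1.511
  x_2 = (5 - (1)·-1.422 - (4)·-0.707) / (9) = 1.028
  x_3 = (-2 - (-2)·-1.422 - (-1)·0.859) / (6) = -0.664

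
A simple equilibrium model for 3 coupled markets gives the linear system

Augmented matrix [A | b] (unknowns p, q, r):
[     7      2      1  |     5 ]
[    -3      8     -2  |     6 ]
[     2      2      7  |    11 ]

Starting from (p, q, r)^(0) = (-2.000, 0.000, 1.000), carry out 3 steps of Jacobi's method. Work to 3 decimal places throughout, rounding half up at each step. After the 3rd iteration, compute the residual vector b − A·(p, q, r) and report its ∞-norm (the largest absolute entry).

1.309

Iteration 1:
  p = (5 - (2)·0.000 - (1)·1.000) / (7) = 0.571
  q = (6 - (-3)·-2.000 - (-2)·1.000) / (8) = 0.250
  r = (11 - (2)·-2.000 - (2)·0.000) / (7) = 2.143
Iteration 2:
  p = (5 - (2)·0.250 - (1)·2.143) / (7) = 0.337
  q = (6 - (-3)·0.571 - (-2)·2.143) / (8) = 1.500
  r = (11 - (2)·0.571 - (2)·0.250) / (7) = 1.337
Iteration 3:
  p = (5 - (2)·1.500 - (1)·1.337) / (7) = 0.095
  q = (6 - (-3)·0.337 - (-2)·1.337) / (8) = 1.211
  r = (11 - (2)·0.337 - (2)·1.500) / (7) = 1.047
Residual b − A·x = (0.866, -1.309, 1.059); ∞-norm = 1.309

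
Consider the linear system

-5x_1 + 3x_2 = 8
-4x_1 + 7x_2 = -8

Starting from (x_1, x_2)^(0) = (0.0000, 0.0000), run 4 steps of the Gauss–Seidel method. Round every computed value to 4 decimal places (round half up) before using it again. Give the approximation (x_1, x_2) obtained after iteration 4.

(-3.4026, -3.0872)

Iteration 1:
  x_1 = (8 - (3)·0.0000) / (-5) = -1.6000
  x_2 = (-8 - (-4)·-1.6000) / (7) = -2.0571
Iteration 2:
  x_1 = (8 - (3)·-2.0571) / (-5) = -2.8343
  x_2 = (-8 - (-4)·-2.8343) / (7) = -2.7625
Iteration 3:
  x_1 = (8 - (3)·-2.7625) / (-5) = -3.2575
  x_2 = (-8 - (-4)·-3.2575) / (7) = -3.0043
Iteration 4:
  x_1 = (8 - (3)·-3.0043) / (-5) = -3.4026
  x_2 = (-8 - (-4)·-3.4026) / (7) = -3.0872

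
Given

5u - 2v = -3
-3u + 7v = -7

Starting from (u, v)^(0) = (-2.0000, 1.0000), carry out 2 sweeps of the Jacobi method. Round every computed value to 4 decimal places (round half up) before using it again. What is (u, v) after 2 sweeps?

Iteration 1:
  u = (-3 - (-2)·1.0000) / (5) = -0.2000
  v = (-7 - (-3)·-2.0000) / (7) = -1.8571
Iteration 2:
  u = (-3 - (-2)·-1.8571) / (5) = -1.3428
  v = (-7 - (-3)·-0.2000) / (7) = -1.0857

(-1.3428, -1.0857)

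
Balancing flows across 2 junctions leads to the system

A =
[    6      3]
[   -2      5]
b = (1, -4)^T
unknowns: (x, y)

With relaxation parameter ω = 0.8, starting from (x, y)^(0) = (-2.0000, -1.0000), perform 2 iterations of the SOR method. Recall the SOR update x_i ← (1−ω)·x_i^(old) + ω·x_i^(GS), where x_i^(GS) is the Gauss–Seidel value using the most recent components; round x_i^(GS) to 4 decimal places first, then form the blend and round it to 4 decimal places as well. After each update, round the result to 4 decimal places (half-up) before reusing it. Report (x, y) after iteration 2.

(0.4789, -0.6462)

Iteration 1:
  x: GS value = (1 - (3)·-1.0000) / (6) = 0.6667;  x ← (1−ω)·-2.0000 + ω·0.6667 = 0.1334
  y: GS value = (-4 - (-2)·0.1334) / (5) = -0.7466;  y ← (1−ω)·-1.0000 + ω·-0.7466 = -0.7973
Iteration 2:
  x: GS value = (1 - (3)·-0.7973) / (6) = 0.5653;  x ← (1−ω)·0.1334 + ω·0.5653 = 0.4789
  y: GS value = (-4 - (-2)·0.4789) / (5) = -0.6084;  y ← (1−ω)·-0.7973 + ω·-0.6084 = -0.6462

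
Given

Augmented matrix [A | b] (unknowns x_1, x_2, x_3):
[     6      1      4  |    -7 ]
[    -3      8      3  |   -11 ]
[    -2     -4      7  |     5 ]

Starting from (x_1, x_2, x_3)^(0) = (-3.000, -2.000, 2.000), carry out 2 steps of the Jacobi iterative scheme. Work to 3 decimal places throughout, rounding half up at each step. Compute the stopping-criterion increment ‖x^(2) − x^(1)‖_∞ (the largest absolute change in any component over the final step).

Iteration 1:
  x_1 = (-7 - (1)·-2.000 - (4)·2.000) / (6) = -2.167
  x_2 = (-11 - (-3)·-3.000 - (3)·2.000) / (8) = -3.250
  x_3 = (5 - (-2)·-3.000 - (-4)·-2.000) / (7) = -1.286
Iteration 2:
  x_1 = (-7 - (1)·-3.250 - (4)·-1.286) / (6) = 0.232
  x_2 = (-11 - (-3)·-2.167 - (3)·-1.286) / (8) = -1.705
  x_3 = (5 - (-2)·-2.167 - (-4)·-3.250) / (7) = -1.762
Change: (2.399, 1.545, -0.476) → max |·| = 2.399

2.399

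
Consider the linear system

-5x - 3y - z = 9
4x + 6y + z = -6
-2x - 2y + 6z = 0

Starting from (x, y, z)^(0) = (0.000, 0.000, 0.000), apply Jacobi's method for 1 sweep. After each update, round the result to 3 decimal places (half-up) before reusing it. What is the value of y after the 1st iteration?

-1.000

Iteration 1:
  x = (9 - (-3)·0.000 - (-1)·0.000) / (-5) = -1.800
  y = (-6 - (4)·0.000 - (1)·0.000) / (6) = -1.000
  z = (0 - (-2)·0.000 - (-2)·0.000) / (6) = 0.000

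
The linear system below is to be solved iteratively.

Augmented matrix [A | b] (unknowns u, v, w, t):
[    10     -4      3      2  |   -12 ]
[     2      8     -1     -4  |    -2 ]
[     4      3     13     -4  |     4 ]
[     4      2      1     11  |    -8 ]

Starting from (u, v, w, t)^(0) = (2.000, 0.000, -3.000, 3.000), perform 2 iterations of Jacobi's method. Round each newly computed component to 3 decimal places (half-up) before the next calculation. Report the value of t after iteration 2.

Iteration 1:
  u = (-12 - (-4)·0.000 - (3)·-3.000 - (2)·3.000) / (10) = -0.900
  v = (-2 - (2)·2.000 - (-1)·-3.000 - (-4)·3.000) / (8) = 0.375
  w = (4 - (4)·2.000 - (3)·0.000 - (-4)·3.000) / (13) = 0.615
  t = (-8 - (4)·2.000 - (2)·0.000 - (1)·-3.000) / (11) = -1.182
Iteration 2:
  u = (-12 - (-4)·0.375 - (3)·0.615 - (2)·-1.182) / (10) = -0.998
  v = (-2 - (2)·-0.900 - (-1)·0.615 - (-4)·-1.182) / (8) = -0.539
  w = (4 - (4)·-0.900 - (3)·0.375 - (-4)·-1.182) / (13) = 0.134
  t = (-8 - (4)·-0.900 - (2)·0.375 - (1)·0.615) / (11) = -0.524

-0.524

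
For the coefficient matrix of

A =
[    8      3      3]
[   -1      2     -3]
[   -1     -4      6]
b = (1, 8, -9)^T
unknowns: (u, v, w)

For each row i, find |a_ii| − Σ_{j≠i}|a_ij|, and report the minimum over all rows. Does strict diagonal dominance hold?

row 1: |8| − (3+3) = 2
row 2: |2| − (1+3) = -2
row 3: |6| − (1+4) = 1
minimum over rows = -2 → not strictly diagonally dominant

-2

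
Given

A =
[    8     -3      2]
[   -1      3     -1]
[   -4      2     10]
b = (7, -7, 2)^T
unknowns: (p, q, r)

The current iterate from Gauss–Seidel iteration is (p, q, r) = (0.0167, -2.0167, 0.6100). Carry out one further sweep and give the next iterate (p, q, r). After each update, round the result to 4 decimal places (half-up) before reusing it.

One sweep:
  p = (7 - (-3)·-2.0167 - (2)·0.6100) / (8) = -0.0338
  q = (-7 - (-1)·-0.0338 - (-1)·0.6100) / (3) = -2.1413
  r = (2 - (-4)·-0.0338 - (2)·-2.1413) / (10) = 0.6147

(-0.0338, -2.1413, 0.6147)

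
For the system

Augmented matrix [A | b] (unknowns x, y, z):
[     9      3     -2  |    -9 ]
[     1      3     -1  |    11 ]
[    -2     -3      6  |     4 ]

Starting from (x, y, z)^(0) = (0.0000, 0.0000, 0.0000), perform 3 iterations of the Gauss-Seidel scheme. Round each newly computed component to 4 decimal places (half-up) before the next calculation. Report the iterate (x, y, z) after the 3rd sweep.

(-2.1084, 5.2316, 2.5797)

Iteration 1:
  x = (-9 - (3)·0.0000 - (-2)·0.0000) / (9) = -1.0000
  y = (11 - (1)·-1.0000 - (-1)·0.0000) / (3) = 4.0000
  z = (4 - (-2)·-1.0000 - (-3)·4.0000) / (6) = 2.3333
Iteration 2:
  x = (-9 - (3)·4.0000 - (-2)·2.3333) / (9) = -1.8148
  y = (11 - (1)·-1.8148 - (-1)·2.3333) / (3) = 5.0494
  z = (4 - (-2)·-1.8148 - (-3)·5.0494) / (6) = 2.5864
Iteration 3:
  x = (-9 - (3)·5.0494 - (-2)·2.5864) / (9) = -2.1084
  y = (11 - (1)·-2.1084 - (-1)·2.5864) / (3) = 5.2316
  z = (4 - (-2)·-2.1084 - (-3)·5.2316) / (6) = 2.5797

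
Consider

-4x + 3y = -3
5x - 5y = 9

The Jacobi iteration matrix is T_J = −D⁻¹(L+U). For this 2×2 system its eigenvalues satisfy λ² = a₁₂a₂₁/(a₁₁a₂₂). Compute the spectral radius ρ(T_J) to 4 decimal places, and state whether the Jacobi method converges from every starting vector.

a₁₂a₂₁/(a₁₁a₂₂) = (3)·(5) / ((-4)·(-5)) = 0.750000
ρ = √|0.750000| = √0.750000 = 0.8660
ρ < 1, so Jacobi converges

0.8660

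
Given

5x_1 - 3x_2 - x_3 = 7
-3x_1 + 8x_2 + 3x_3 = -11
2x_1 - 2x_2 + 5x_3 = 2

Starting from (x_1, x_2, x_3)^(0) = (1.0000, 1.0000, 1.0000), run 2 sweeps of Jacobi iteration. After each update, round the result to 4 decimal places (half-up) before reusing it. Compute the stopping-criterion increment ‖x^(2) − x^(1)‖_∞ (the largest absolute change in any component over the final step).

1.5450

Iteration 1:
  x_1 = (7 - (-3)·1.0000 - (-1)·1.0000) / (5) = 2.2000
  x_2 = (-11 - (-3)·1.0000 - (3)·1.0000) / (8) = -1.3750
  x_3 = (2 - (2)·1.0000 - (-2)·1.0000) / (5) = 0.4000
Iteration 2:
  x_1 = (7 - (-3)·-1.3750 - (-1)·0.4000) / (5) = 0.6550
  x_2 = (-11 - (-3)·2.2000 - (3)·0.4000) / (8) = -0.7000
  x_3 = (2 - (2)·2.2000 - (-2)·-1.3750) / (5) = -1.0300
Change: (-1.5450, 0.6750, -1.4300) → max |·| = 1.5450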